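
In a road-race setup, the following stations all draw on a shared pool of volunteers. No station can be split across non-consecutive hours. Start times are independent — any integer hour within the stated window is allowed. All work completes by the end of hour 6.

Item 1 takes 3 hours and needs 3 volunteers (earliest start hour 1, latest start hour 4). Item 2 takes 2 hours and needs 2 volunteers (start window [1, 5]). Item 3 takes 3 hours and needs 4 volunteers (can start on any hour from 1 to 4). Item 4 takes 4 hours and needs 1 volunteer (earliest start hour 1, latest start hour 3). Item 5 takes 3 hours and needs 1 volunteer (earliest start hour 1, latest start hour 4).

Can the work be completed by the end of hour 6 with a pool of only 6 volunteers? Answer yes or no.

Schedule Item 1@1, Item 2@1, Item 3@4, Item 4@1, Item 5@3: h1:6  h2:6  h3:5  h4:6  h5:5  h6:4 — peak 6 ≤ 6.

yes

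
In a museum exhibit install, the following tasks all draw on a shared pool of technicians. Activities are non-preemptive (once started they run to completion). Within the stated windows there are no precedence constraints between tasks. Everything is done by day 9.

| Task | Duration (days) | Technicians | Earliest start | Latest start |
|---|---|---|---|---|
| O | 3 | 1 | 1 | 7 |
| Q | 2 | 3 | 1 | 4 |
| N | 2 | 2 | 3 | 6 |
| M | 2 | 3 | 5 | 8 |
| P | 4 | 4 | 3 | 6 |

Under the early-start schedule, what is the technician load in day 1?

At early start, day 1 has: O, Q.
Demand: 1 + 3 = 4.

4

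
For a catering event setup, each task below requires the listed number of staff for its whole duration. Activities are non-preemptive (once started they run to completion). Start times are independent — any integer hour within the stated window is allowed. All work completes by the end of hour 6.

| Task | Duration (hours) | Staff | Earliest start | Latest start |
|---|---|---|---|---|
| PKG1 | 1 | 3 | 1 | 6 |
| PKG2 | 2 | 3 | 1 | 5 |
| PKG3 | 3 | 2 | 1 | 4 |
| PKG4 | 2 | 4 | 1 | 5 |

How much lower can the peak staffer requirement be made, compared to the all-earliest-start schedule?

Early-start peak: h1:12  h2:9  h3:2  h4:0  h5:0  h6:0 ⇒ 12.
Leveled (PKG1@1, PKG2@2, PKG3@1, PKG4@4): h1:5  h2:5  h3:5  h4:4  h5:4  h6:0 ⇒ 5.
Reduction 12 − 5 = 7.

7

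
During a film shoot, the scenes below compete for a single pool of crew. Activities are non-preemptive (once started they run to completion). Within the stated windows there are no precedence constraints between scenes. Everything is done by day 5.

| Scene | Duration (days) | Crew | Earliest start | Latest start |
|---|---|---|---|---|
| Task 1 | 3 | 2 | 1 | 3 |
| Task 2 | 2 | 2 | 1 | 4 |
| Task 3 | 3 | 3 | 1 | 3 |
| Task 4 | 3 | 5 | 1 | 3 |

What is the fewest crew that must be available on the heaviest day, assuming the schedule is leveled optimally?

10

Early-start (Task 1@1, Task 2@1, Task 3@1, Task 4@1) gives peak 12: d1:12  d2:12  d3:10  d4:0  d5:0.
Shift Task 4→3.
Schedule Task 1@1, Task 2@1, Task 3@1, Task 4@3: d1:7  d2:7  d3:10  d4:5  d5:5 — peak 10.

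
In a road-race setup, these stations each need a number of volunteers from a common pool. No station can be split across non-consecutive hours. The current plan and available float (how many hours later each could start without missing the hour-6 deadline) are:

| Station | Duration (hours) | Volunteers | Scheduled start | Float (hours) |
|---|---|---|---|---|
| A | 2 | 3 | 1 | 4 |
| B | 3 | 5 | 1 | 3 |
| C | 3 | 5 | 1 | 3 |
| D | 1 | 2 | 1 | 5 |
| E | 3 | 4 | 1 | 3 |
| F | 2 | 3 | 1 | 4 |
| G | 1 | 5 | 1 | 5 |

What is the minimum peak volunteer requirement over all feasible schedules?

11

Early-start (A@1, B@1, C@1, D@1, E@1, F@1, G@1) gives peak 27: h1:27  h2:20  h3:14  h4:0  h5:0  h6:0.
Shift C→3, D→4, E→4, G→6.
Schedule A@1, B@1, C@3, D@4, E@4, F@1, G@6: h1:11  h2:11  h3:10  h4:11  h5:9  h6:9 — peak 11.
Total volunteer-hours = 61 over 6 hours ⇒ peak ≥ ⌈61/6⌉ = 11, so 11 is optimal.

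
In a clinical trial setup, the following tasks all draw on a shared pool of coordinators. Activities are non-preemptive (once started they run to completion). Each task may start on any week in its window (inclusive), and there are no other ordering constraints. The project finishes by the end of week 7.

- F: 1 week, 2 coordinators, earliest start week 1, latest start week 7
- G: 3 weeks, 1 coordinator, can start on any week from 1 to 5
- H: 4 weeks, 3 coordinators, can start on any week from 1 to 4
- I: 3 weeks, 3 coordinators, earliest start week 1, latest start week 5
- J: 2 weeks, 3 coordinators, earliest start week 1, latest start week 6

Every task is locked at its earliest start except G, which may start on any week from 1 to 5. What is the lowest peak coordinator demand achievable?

G@1: w1:12  w2:10  w3:7  w4:3  w5:0  w6:0  w7:0 → peak 12
G@2: w1:11  w2:10  w3:7  w4:4  w5:0  w6:0  w7:0 → peak 11
G@3: w1:11  w2:9  w3:7  w4:4  w5:1  w6:0  w7:0 → peak 11
G@4: w1:11  w2:9  w3:6  w4:4  w5:1  w6:1  w7:0 → peak 11
G@5: w1:11  w2:9  w3:6  w4:3  w5:1  w6:1  w7:1 → peak 11
Best is G@2, peak 11.

11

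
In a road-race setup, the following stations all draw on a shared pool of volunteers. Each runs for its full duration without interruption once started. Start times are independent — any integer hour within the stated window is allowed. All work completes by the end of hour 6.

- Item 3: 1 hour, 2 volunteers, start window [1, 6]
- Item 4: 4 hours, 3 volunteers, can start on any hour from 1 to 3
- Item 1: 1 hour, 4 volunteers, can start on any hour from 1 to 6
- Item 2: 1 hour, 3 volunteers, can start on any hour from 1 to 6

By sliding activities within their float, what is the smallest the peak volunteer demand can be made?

5

Early-start (Item 3@1, Item 4@1, Item 1@1, Item 2@1) gives peak 12: h1:12  h2:3  h3:3  h4:3  h5:0  h6:0.
Shift Item 1→5, Item 2→6.
Schedule Item 3@1, Item 4@1, Item 1@5, Item 2@6: h1:5  h2:3  h3:3  h4:3  h5:4  h6:3 — peak 5.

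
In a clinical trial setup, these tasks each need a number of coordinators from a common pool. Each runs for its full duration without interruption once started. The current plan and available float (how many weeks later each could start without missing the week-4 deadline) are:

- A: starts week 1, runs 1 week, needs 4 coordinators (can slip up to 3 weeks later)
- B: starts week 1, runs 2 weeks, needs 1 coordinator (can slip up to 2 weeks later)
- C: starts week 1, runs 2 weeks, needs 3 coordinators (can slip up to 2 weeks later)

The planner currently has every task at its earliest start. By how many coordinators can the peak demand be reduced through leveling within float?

Early-start peak: w1:8  w2:4  w3:0  w4:0 ⇒ 8.
Leveled (A@1, B@2, C@2): w1:4  w2:4  w3:4  w4:0 ⇒ 4.
Reduction 8 − 4 = 4.

4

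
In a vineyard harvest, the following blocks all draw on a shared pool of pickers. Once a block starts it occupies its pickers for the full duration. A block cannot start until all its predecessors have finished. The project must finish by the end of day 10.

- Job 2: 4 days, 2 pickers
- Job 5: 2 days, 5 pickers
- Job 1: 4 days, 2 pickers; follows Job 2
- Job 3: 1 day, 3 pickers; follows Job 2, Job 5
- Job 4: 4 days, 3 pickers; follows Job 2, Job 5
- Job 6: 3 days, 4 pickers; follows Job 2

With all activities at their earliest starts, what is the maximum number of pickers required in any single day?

12

Early-start schedule: Job 2@1, Job 5@1, Job 1@5, Job 3@5, Job 4@5, Job 6@5.
Load per day: day 1: 7, day 2: 7, day 3: 2, day 4: 2, day 5: 12, day 6: 9, day 7: 9, day 8: 5, day 9: 0, day 10: 0.
Peak is 12.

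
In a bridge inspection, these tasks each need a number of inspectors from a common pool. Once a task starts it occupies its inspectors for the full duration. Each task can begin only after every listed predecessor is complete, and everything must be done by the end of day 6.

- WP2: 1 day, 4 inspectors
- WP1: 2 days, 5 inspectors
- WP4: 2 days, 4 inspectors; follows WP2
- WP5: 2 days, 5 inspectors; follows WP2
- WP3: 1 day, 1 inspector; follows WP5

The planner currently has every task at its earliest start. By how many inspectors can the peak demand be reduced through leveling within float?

5

Early-start peak: d1:9  d2:14  d3:9  d4:1  d5:0  d6:0 ⇒ 14.
Leveled (WP2@1, WP1@1, WP4@2, WP5@3, WP3@5): d1:9  d2:9  d3:9  d4:5  d5:1  d6:0 ⇒ 9.
Reduction 14 − 9 = 5.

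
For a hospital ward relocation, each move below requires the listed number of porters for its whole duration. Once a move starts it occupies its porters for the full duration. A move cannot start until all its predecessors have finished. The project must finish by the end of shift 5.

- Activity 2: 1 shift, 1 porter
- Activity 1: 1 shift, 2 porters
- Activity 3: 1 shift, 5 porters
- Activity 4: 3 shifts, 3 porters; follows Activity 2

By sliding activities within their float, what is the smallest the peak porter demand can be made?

Early-start (Activity 2@1, Activity 1@1, Activity 3@1, Activity 4@2) gives peak 8: s1:8  s2:3  s3:3  s4:3  s5:0.
Shift Activity 3→2, Activity 4→3.
Schedule Activity 2@1, Activity 1@1, Activity 3@2, Activity 4@3: s1:3  s2:5  s3:3  s4:3  s5:3 — peak 5.

5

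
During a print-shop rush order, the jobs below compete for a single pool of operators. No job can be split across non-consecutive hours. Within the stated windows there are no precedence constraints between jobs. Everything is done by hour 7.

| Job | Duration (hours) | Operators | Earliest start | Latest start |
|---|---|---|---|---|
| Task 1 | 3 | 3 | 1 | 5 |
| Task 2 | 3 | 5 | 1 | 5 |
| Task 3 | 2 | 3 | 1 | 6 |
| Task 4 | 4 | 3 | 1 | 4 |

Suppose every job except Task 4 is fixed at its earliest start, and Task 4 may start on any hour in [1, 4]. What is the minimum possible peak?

11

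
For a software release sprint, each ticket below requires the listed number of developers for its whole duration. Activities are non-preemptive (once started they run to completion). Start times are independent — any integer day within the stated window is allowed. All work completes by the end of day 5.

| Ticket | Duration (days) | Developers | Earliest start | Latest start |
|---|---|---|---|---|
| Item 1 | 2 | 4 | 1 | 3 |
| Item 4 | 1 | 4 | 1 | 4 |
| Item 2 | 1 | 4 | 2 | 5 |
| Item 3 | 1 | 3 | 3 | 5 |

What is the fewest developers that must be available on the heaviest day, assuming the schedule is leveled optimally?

4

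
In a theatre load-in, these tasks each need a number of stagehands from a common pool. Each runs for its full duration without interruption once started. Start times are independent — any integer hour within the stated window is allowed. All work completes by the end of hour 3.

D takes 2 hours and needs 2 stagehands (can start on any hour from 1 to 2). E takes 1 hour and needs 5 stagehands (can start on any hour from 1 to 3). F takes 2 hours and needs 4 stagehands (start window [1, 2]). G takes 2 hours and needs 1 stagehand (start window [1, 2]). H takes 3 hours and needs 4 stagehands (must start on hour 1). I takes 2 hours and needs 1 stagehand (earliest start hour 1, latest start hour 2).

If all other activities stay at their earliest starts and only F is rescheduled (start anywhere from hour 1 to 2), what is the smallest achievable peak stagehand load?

13

F@1: h1:17  h2:12  h3:4 → peak 17
F@2: h1:13  h2:12  h3:8 → peak 13
Best is F@2, peak 13.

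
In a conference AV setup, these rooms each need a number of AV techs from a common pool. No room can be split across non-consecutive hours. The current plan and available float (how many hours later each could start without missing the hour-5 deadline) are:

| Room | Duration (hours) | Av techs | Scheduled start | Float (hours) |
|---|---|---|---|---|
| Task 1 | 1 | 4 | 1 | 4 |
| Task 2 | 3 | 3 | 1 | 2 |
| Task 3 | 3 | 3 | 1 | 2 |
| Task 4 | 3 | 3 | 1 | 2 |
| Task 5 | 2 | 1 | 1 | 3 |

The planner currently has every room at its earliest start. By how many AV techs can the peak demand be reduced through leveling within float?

Early-start peak: h1:14  h2:10  h3:9  h4:0  h5:0 ⇒ 14.
Leveled (Task 1@1, Task 2@1, Task 3@2, Task 4@2, Task 5@4): h1:7  h2:9  h3:9  h4:7  h5:1 ⇒ 9.
Reduction 14 − 9 = 5.

5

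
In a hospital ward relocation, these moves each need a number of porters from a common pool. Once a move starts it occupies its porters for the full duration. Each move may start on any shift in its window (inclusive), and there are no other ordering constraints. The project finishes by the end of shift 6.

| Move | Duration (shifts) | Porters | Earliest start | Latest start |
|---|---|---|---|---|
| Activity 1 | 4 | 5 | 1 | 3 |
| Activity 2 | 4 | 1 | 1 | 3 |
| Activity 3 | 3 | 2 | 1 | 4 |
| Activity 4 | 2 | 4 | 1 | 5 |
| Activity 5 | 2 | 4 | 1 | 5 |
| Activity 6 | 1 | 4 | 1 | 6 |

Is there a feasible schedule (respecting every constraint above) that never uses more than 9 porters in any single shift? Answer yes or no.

Schedule Activity 1@1, Activity 2@2, Activity 3@2, Activity 4@5, Activity 5@5, Activity 6@1: s1:9  s2:8  s3:8  s4:8  s5:9  s6:8 — peak 9 ≤ 9.

yes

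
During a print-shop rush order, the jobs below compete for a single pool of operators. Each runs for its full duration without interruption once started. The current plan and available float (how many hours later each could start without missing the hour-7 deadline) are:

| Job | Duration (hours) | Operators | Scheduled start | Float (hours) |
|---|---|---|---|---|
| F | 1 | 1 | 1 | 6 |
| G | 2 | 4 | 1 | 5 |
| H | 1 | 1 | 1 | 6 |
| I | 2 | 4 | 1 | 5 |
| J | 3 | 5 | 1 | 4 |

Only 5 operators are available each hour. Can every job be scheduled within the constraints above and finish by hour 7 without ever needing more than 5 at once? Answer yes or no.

Schedule F@1, G@1, H@2, I@3, J@5: h1:5  h2:5  h3:4  h4:4  h5:5  h6:5  h7:5 — peak 5 ≤ 5.

yes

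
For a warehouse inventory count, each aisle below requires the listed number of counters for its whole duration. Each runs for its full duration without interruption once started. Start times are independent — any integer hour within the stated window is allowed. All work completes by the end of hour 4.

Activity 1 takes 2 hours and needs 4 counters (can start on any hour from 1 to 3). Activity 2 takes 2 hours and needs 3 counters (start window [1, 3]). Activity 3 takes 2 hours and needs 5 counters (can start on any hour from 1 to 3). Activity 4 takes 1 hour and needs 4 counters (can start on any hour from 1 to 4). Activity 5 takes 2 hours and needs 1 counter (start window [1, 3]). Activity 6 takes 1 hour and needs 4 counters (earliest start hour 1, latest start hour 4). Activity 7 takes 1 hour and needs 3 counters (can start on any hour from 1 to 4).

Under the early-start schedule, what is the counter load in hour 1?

24

At early start, hour 1 has: Activity 1, Activity 2, Activity 3, Activity 4, Activity 5, Activity 6, Activity 7.
Demand: 4 + 3 + 5 + 4 + 1 + 4 + 3 = 24.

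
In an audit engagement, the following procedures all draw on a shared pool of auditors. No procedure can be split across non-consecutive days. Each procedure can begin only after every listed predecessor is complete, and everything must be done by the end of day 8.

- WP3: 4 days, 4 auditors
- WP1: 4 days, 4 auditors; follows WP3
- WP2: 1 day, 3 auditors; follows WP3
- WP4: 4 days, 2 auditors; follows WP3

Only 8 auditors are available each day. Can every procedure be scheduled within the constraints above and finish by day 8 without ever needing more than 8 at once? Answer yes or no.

The minimum achievable peak is 9; 8 < 9, so no feasible schedule stays within the cap.

no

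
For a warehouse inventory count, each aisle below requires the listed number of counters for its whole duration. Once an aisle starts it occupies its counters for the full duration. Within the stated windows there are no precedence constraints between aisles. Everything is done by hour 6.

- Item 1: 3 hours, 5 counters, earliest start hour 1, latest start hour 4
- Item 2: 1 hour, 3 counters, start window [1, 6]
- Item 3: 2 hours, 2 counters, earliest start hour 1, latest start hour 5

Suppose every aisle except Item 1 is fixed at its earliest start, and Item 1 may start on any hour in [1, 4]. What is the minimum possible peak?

Item 1@1: h1:10  h2:7  h3:5  h4:0  h5:0  h6:0 → peak 10
Item 1@2: h1:5  h2:7  h3:5  h4:5  h5:0  h6:0 → peak 7
Item 1@3: h1:5  h2:2  h3:5  h4:5  h5:5  h6:0 → peak 5
Item 1@4: h1:5  h2:2  h3:0  h4:5  h5:5  h6:5 → peak 5
Best is Item 1@3, peak 5.

5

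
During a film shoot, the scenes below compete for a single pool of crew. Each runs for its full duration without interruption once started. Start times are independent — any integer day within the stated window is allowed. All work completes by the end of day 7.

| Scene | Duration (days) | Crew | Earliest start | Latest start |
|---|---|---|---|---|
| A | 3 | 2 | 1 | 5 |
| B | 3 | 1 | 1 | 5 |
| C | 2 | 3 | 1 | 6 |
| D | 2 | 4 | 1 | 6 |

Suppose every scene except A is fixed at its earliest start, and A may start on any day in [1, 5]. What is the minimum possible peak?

8

A@1: d1:10  d2:10  d3:3  d4:0  d5:0  d6:0  d7:0 → peak 10
A@2: d1:8  d2:10  d3:3  d4:2  d5:0  d6:0  d7:0 → peak 10
A@3: d1:8  d2:8  d3:3  d4:2  d5:2  d6:0  d7:0 → peak 8
A@4: d1:8  d2:8  d3:1  d4:2  d5:2  d6:2  d7:0 → peak 8
A@5: d1:8  d2:8  d3:1  d4:0  d5:2  d6:2  d7:2 → peak 8
Best is A@3, peak 8.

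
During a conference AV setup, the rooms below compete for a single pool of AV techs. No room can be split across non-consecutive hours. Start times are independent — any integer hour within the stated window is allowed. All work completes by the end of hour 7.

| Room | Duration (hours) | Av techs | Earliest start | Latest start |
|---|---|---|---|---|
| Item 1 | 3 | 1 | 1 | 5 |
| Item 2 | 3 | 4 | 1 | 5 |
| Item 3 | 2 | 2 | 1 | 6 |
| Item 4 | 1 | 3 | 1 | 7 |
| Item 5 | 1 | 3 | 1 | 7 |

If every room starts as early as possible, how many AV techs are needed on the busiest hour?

13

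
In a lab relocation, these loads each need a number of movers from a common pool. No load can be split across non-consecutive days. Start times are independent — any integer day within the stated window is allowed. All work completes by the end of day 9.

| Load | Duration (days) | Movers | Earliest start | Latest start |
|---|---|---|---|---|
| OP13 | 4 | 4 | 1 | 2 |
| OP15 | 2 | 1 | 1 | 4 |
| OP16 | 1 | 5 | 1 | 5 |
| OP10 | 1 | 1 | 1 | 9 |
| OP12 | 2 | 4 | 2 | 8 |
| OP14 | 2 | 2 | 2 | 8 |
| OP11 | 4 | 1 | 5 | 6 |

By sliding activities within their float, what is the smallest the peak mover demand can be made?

5

Early-start (OP13@1, OP15@1, OP16@1, OP10@1, OP12@2, OP14@2, OP11@5) gives peak 11: d1:11  d2:11  d3:10  d4:4  d5:1  d6:1  d7:1  d8:1  d9:0.
Shift OP16→5, OP10→3, OP12→6, OP14→8, OP11→6.
Schedule OP13@1, OP15@1, OP16@5, OP10@3, OP12@6, OP14@8, OP11@6: d1:5  d2:5  d3:5  d4:4  d5:5  d6:5  d7:5  d8:3  d9:3 — peak 5.
Total mover-days = 40 over 9 days ⇒ peak ≥ ⌈40/9⌉ = 5, so 5 is optimal.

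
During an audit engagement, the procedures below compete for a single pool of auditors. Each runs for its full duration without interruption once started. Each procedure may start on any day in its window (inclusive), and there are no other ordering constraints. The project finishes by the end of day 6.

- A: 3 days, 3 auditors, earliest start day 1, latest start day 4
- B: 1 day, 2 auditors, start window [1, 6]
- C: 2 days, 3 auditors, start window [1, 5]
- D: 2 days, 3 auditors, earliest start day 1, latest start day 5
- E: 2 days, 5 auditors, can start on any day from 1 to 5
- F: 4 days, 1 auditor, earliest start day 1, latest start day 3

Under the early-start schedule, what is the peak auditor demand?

17

Early-start schedule: A@1, B@1, C@1, D@1, E@1, F@1.
Load per day: day 1: 17, day 2: 15, day 3: 4, day 4: 1, day 5: 0, day 6: 0.
Peak is 17.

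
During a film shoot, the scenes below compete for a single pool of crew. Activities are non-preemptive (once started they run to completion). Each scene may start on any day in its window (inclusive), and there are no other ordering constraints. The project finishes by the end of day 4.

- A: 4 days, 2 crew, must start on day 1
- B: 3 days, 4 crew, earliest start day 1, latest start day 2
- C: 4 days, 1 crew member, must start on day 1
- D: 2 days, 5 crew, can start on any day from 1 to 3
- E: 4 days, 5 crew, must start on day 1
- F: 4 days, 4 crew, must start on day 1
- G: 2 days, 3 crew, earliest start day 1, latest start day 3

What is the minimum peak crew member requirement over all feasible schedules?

21

Early-start (A@1, B@1, C@1, D@1, E@1, F@1, G@1) gives peak 24: d1:24  d2:24  d3:16  d4:12.
Shift G→3.
Schedule A@1, B@1, C@1, D@1, E@1, F@1, G@3: d1:21  d2:21  d3:19  d4:15 — peak 21.
No arrangement of the 18 feasible schedules does better.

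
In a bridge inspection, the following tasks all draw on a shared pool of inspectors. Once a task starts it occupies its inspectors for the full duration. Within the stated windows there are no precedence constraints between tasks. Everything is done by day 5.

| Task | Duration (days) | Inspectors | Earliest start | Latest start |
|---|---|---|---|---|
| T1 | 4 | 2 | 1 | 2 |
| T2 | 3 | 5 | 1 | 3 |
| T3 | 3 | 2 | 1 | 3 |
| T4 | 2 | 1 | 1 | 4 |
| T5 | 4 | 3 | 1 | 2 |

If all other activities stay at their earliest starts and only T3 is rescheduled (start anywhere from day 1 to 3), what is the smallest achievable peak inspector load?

12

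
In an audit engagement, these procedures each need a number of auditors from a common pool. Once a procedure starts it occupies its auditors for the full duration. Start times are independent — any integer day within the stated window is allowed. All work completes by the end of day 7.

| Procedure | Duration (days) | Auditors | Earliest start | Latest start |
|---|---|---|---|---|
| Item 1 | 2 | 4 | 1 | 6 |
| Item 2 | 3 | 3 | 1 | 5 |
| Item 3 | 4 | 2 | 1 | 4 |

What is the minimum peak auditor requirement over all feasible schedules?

5

Early-start (Item 1@1, Item 2@1, Item 3@1) gives peak 9: d1:9  d2:9  d3:5  d4:2  d5:0  d6:0  d7:0.
Shift Item 2→3, Item 3→3.
Schedule Item 1@1, Item 2@3, Item 3@3: d1:4  d2:4  d3:5  d4:5  d5:5  d6:2  d7:0 — peak 5.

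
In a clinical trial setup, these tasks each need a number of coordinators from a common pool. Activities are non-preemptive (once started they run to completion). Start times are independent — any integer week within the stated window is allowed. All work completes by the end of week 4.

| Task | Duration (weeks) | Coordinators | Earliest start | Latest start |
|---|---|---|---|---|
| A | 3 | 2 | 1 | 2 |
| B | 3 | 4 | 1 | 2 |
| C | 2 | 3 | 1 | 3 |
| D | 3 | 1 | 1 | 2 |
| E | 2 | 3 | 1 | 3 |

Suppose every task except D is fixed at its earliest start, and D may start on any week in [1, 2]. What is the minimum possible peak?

13

D@1: w1:13  w2:13  w3:7  w4:0 → peak 13
D@2: w1:12  w2:13  w3:7  w4:1 → peak 13
Best is D@1, peak 13.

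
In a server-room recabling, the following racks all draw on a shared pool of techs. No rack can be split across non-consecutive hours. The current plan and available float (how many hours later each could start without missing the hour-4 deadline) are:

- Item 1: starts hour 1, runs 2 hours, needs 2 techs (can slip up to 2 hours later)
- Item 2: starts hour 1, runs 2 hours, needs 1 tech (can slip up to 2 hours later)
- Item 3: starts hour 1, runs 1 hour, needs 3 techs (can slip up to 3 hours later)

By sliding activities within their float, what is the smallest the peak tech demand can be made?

Early-start (Item 1@1, Item 2@1, Item 3@1) gives peak 6: h1:6  h2:3  h3:0  h4:0.
Shift Item 3→3.
Schedule Item 1@1, Item 2@1, Item 3@3: h1:3  h2:3  h3:3  h4:0 — peak 3.
Total tech-hours = 9 over 4 hours ⇒ peak ≥ ⌈9/4⌉ = 3, so 3 is optimal.

3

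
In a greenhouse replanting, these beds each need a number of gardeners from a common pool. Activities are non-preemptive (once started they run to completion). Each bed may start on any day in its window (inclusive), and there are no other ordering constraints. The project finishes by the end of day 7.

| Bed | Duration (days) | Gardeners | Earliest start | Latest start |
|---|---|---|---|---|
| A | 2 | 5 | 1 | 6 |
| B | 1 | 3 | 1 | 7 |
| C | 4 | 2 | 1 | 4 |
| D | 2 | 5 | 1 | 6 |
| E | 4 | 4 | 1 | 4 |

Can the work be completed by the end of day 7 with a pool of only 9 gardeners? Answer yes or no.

yes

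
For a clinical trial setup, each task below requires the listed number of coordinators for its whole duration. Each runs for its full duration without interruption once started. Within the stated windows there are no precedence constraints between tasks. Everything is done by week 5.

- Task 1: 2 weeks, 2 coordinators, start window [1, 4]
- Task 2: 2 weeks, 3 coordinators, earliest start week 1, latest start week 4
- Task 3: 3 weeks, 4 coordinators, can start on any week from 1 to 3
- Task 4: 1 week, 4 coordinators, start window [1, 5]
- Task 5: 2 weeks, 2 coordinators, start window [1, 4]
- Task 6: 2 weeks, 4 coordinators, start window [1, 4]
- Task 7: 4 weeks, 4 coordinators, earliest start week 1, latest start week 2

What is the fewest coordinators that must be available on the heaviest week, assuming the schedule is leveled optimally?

12

Early-start (Task 1@1, Task 2@1, Task 3@1, Task 4@1, Task 5@1, Task 6@1, Task 7@1) gives peak 23: w1:23  w2:19  w3:8  w4:4  w5:0.
Shift Task 3→3, Task 6→3, Task 7→2.
Schedule Task 1@1, Task 2@1, Task 3@3, Task 4@1, Task 5@1, Task 6@3, Task 7@2: w1:11  w2:11  w3:12  w4:12  w5:8 — peak 12.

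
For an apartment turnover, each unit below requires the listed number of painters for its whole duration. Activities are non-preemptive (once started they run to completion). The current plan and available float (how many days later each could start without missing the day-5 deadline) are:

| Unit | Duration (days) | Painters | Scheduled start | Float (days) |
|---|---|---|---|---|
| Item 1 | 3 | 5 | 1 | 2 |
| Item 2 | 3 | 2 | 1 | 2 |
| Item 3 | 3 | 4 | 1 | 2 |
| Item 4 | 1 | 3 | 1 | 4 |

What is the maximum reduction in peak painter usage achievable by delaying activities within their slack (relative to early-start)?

Early-start peak: d1:14  d2:11  d3:11  d4:0  d5:0 ⇒ 14.
Leveled (Item 1@1, Item 2@1, Item 3@1, Item 4@4): d1:11  d2:11  d3:11  d4:3  d5:0 ⇒ 11.
Reduction 14 − 11 = 3.

3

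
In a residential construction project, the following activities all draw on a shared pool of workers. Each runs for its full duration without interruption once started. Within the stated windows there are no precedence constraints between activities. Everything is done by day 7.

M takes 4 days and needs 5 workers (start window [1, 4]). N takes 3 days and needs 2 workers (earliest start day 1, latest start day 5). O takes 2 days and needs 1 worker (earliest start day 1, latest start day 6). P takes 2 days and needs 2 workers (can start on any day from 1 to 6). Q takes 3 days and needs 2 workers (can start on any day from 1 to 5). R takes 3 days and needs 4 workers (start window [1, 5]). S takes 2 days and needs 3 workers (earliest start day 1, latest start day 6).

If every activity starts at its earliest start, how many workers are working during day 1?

19

At early start, day 1 has: M, N, O, P, Q, R, S.
Demand: 5 + 2 + 1 + 2 + 2 + 4 + 3 = 19.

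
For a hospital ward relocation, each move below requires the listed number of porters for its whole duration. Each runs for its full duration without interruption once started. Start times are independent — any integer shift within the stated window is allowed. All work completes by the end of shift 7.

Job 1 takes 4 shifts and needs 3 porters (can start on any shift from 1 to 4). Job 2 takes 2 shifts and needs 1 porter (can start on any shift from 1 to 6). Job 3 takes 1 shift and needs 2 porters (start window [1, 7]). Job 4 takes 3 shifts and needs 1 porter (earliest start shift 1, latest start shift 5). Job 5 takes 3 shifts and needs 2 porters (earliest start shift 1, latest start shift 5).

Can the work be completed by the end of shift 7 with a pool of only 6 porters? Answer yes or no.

Schedule Job 1@1, Job 2@1, Job 3@6, Job 4@3, Job 5@5: s1:4  s2:4  s3:4  s4:4  s5:3  s6:4  s7:2 — peak 4 ≤ 6.

yes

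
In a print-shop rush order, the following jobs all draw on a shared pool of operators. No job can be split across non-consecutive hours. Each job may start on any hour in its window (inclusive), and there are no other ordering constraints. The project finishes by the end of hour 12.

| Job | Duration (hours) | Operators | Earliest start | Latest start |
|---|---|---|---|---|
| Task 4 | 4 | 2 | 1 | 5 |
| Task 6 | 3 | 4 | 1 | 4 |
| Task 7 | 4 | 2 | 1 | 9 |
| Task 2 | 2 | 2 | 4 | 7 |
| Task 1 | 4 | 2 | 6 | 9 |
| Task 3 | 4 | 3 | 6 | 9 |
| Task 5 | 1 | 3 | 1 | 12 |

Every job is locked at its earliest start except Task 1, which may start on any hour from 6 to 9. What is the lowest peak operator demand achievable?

11

Task 1@6: h1:11  h2:8  h3:8  h4:6  h5:2  h6:5  h7:5  h8:5  h9:5  h10:0  h11:0  h12:0 → peak 11
Task 1@7: h1:11  h2:8  h3:8  h4:6  h5:2  h6:3  h7:5  h8:5  h9:5  h10:2  h11:0  h12:0 → peak 11
Task 1@8: h1:11  h2:8  h3:8  h4:6  h5:2  h6:3  h7:3  h8:5  h9:5  h10:2  h11:2  h12:0 → peak 11
Task 1@9: h1:11  h2:8  h3:8  h4:6  h5:2  h6:3  h7:3  h8:3  h9:5  h10:2  h11:2  h12:2 → peak 11
Best is Task 1@6, peak 11.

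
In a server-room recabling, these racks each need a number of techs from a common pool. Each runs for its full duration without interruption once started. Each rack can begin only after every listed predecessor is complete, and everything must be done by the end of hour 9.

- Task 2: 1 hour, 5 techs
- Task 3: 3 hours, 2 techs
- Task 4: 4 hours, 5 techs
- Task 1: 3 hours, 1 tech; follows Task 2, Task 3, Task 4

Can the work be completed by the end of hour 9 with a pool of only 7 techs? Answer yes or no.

yes

Schedule Task 2@1, Task 3@1, Task 4@2, Task 1@6: h1:7  h2:7  h3:7  h4:5  h5:5  h6:1  h7:1  h8:1  h9:0 — peak 7 ≤ 7.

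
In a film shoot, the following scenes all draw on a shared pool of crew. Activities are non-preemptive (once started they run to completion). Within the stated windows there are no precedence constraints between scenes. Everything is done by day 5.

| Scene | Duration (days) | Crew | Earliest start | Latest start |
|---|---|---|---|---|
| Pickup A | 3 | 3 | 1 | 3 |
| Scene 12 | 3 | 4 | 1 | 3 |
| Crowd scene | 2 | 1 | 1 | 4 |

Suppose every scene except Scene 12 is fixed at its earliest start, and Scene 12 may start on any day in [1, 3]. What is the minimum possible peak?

7

Scene 12@1: d1:8  d2:8  d3:7  d4:0  d5:0 → peak 8
Scene 12@2: d1:4  d2:8  d3:7  d4:4  d5:0 → peak 8
Scene 12@3: d1:4  d2:4  d3:7  d4:4  d5:4 → peak 7
Best is Scene 12@3, peak 7.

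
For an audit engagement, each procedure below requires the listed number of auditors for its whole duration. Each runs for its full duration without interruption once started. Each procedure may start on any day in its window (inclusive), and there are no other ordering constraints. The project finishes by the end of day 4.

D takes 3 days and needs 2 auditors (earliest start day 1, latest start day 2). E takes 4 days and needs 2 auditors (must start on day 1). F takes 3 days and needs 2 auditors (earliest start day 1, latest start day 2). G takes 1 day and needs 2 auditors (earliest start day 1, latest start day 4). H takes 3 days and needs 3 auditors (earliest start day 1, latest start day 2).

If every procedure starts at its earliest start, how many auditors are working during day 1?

At early start, day 1 has: D, E, F, G, H.
Demand: 2 + 2 + 2 + 2 + 3 = 11.

11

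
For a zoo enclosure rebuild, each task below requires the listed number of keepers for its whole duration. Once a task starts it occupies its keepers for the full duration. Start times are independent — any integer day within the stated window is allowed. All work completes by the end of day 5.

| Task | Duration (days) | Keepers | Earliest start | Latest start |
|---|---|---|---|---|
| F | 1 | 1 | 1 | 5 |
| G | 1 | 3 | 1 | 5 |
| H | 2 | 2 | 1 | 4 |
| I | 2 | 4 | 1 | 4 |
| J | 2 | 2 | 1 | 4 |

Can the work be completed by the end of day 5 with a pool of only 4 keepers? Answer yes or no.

yes

Schedule F@1, G@1, H@2, I@4, J@2: d1:4  d2:4  d3:4  d4:4  d5:4 — peak 4 ≤ 4.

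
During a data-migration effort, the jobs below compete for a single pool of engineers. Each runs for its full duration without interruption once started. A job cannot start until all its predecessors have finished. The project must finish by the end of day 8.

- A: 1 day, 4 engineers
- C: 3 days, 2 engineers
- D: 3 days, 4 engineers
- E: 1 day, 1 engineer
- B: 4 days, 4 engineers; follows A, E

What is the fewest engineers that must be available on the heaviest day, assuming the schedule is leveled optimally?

6

Early-start (A@1, C@1, D@1, E@1, B@2) gives peak 11: d1:11  d2:10  d3:10  d4:4  d5:4  d6:0  d7:0  d8:0.
Shift D→2, E→4, B→5.
Schedule A@1, C@1, D@2, E@4, B@5: d1:6  d2:6  d3:6  d4:5  d5:4  d6:4  d7:4  d8:4 — peak 6.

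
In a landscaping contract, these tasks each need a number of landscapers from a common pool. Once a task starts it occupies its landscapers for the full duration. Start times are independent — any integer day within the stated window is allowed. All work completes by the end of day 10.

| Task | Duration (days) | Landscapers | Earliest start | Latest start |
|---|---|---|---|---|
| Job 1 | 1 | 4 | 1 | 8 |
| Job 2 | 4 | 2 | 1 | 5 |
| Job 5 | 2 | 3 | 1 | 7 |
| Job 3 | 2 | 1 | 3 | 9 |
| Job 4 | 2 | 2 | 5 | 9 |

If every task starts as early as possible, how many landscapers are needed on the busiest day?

Early-start schedule: Job 1@1, Job 2@1, Job 5@1, Job 3@3, Job 4@5.
Load per day: day 1: 9, day 2: 5, day 3: 3, day 4: 3, day 5: 2, day 6: 2, day 7: 0, day 8: 0, day 9: 0, day 10: 0.
Peak is 9.

9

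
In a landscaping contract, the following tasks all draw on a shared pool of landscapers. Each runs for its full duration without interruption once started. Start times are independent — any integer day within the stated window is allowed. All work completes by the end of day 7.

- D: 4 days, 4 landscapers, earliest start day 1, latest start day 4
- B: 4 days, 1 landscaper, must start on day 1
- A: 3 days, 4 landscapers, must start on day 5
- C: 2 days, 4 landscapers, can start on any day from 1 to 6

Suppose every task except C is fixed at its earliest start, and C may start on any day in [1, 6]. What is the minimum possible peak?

8

C@1: d1:9  d2:9  d3:5  d4:5  d5:4  d6:4  d7:4 → peak 9
C@2: d1:5  d2:9  d3:9  d4:5  d5:4  d6:4  d7:4 → peak 9
C@3: d1:5  d2:5  d3:9  d4:9  d5:4  d6:4  d7:4 → peak 9
C@4: d1:5  d2:5  d3:5  d4:9  d5:8  d6:4  d7:4 → peak 9
C@5: d1:5  d2:5  d3:5  d4:5  d5:8  d6:8  d7:4 → peak 8
C@6: d1:5  d2:5  d3:5  d4:5  d5:4  d6:8  d7:8 → peak 8
Best is C@5, peak 8.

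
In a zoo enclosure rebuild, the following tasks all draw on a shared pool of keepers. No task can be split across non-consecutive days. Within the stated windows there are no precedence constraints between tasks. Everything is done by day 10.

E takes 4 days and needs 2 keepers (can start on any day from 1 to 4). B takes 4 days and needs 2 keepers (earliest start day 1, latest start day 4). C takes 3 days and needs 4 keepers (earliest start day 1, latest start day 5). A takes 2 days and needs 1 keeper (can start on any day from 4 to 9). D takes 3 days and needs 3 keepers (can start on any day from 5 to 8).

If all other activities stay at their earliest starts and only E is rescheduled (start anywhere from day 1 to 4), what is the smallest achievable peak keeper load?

E@1: d1:8  d2:8  d3:8  d4:5  d5:4  d6:3  d7:3  d8:0  d9:0  d10:0 → peak 8
E@2: d1:6  d2:8  d3:8  d4:5  d5:6  d6:3  d7:3  d8:0  d9:0  d10:0 → peak 8
E@3: d1:6  d2:6  d3:8  d4:5  d5:6  d6:5  d7:3  d8:0  d9:0  d10:0 → peak 8
E@4: d1:6  d2:6  d3:6  d4:5  d5:6  d6:5  d7:5  d8:0  d9:0  d10:0 → peak 6
Best is E@4, peak 6.

6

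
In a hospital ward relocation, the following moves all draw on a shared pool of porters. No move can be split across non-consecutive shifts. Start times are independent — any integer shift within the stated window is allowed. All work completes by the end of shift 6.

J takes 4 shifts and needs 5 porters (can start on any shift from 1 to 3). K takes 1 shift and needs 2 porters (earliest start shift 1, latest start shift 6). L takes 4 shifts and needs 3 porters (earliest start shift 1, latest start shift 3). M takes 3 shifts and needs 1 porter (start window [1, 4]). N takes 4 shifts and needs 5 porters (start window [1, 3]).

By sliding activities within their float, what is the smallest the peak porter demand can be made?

14

Early-start (J@1, K@1, L@1, M@1, N@1) gives peak 16: s1:16  s2:14  s3:14  s4:13  s5:0  s6:0.
Shift N→2.
Schedule J@1, K@1, L@1, M@1, N@2: s1:11  s2:14  s3:14  s4:13  s5:5  s6:0 — peak 14.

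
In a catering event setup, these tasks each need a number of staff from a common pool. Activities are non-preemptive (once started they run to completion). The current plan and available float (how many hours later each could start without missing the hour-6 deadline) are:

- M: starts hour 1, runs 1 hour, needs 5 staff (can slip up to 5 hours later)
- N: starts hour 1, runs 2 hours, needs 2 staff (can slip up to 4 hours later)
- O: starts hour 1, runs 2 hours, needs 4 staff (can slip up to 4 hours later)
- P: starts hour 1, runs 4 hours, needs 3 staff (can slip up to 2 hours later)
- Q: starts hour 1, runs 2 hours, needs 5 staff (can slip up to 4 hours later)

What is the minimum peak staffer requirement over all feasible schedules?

8

Early-start (M@1, N@1, O@1, P@1, Q@1) gives peak 19: h1:19  h2:14  h3:3  h4:3  h5:0  h6:0.
Shift O→2, P→3, Q→4.
Schedule M@1, N@1, O@2, P@3, Q@4: h1:7  h2:6  h3:7  h4:8  h5:8  h6:3 — peak 8.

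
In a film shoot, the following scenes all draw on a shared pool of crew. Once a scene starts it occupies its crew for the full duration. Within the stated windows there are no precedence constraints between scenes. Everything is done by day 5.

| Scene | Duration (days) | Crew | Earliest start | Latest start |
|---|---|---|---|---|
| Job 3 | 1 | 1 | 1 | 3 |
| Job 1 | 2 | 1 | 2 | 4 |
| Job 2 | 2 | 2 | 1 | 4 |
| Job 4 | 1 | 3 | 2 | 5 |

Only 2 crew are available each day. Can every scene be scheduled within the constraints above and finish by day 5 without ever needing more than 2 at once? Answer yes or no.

The minimum achievable peak is 3; 2 < 3, so no feasible schedule stays within the cap.

no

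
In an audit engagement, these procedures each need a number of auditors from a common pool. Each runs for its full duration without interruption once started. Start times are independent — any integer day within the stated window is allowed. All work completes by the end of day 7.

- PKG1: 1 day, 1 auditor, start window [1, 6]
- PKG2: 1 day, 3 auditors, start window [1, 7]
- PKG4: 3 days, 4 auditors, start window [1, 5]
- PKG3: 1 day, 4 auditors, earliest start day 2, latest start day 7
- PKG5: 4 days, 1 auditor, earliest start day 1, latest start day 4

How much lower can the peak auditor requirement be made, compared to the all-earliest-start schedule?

Early-start peak: d1:9  d2:9  d3:5  d4:1  d5:0  d6:0  d7:0 ⇒ 9.
Leveled (PKG1@1, PKG2@1, PKG4@2, PKG3@5, PKG5@1): d1:5  d2:5  d3:5  d4:5  d5:4  d6:0  d7:0 ⇒ 5.
Reduction 9 − 5 = 4.

4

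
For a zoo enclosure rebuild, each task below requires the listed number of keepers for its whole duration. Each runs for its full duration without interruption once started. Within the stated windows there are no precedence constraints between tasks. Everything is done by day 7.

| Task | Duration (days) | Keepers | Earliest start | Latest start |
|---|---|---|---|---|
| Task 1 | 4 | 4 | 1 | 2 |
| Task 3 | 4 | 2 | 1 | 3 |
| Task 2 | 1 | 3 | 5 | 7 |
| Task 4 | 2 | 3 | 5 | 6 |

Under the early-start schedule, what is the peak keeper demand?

Early-start schedule: Task 1@1, Task 3@1, Task 2@5, Task 4@5.
Load per day: day 1: 6, day 2: 6, day 3: 6, day 4: 6, day 5: 6, day 6: 3, day 7: 0.
Peak is 6.

6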